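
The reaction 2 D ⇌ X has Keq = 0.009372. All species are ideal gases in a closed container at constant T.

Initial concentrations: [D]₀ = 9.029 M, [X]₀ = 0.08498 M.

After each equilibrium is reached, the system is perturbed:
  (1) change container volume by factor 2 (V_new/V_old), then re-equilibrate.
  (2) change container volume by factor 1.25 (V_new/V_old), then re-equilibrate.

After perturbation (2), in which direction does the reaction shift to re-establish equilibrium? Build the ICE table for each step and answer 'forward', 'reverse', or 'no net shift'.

Direction: reverse

Q₀ = 0.001042 vs Keq = 0.009372 ⇒ Q<K, forward
Step 1:
                   D          X
  init         9.029    0.08498
  Δ            -1.03     0.5148
  eq           7.999     0.5997
  solve Keq expr → x = 0.5148; check Q = 0.009372
Then change container volume by factor 2 (V_new/V_old).
Step 2:
                   D          X
  init             4     0.2999
  Δ           0.2597    -0.1298
  eq           4.259       0.17
  solve Keq expr → x = -0.1298; check Q = 0.009372
Then change container volume by factor 1.25 (V_new/V_old).
Step 3:
                   D          X
  init         3.408      0.136
  Δ          0.04821    -0.0241
  eq           3.456     0.1119
  solve Keq expr → x = -0.0241; check Q = 0.009372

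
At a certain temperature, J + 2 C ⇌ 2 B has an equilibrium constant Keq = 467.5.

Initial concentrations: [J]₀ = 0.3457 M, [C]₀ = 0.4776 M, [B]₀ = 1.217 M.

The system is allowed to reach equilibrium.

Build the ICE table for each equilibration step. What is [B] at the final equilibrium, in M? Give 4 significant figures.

[B]_eq = 1.531 M

Q₀ = 18.78 vs Keq = 467.5 ⇒ Q<K, forward
Step 1:
                  J         C         B
  init       0.3457    0.4776     1.217
  Δ         -0.1572   -0.3145    0.3145
  eq         0.1885    0.1631     1.531
  solve Keq expr → x = 0.1572; check Q = 467.5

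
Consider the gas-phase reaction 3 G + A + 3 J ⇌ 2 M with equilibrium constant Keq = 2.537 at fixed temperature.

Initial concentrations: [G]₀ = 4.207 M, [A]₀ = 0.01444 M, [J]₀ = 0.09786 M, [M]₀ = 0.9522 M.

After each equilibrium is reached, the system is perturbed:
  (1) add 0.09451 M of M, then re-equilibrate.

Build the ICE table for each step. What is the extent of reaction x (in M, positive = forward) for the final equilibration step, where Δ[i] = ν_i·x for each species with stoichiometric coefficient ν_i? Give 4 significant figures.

Q₀ = 899.8 vs Keq = 2.537 ⇒ Q>K, reverse
Step 1:
                   G          A          J          M
  Initial      4.207    0.01444    0.09786     0.9522
  Change      0.2229     0.0743     0.2229    -0.1486
  Equil         4.43    0.08874     0.3207     0.8036
  solve Keq expr → x = -0.0743; check Q = 2.537
Then add 0.09451 M of M.
Step 2:
                   G          A          J          M
  Initial       4.43    0.08874     0.3207     0.8981
  Change     0.01486   0.004953    0.01486  -0.009905
  Equil        4.445    0.09369     0.3356     0.8882
  solve Keq expr → x = -0.004953; check Q = 2.537

x = -0.004953 M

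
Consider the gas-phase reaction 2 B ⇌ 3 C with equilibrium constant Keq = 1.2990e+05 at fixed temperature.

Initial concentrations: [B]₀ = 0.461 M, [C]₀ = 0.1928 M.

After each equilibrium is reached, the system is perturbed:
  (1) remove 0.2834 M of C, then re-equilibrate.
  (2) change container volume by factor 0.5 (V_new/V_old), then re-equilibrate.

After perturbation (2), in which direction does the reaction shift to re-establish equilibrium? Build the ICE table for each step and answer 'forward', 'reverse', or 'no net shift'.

Q₀ = 0.03372 vs Keq = 1.2990e+05 ⇒ Q<K, forward
Step 1:
                    B           C
  init          0.461      0.1928
  Δ           -0.4587      0.6881
  eq         0.002294      0.8809
  solve Keq expr → x = 0.2294; check Q = 1.2990e+05
Then remove 0.2834 M of C.
Step 2:
                    B           C
  init       0.002294      0.5975
  Δ         -0.001008    0.001511
  eq         0.001286       0.599
  solve Keq expr → x = 5.0381e-04; check Q = 1.2990e+05
Then change container volume by factor 0.5 (V_new/V_old).
Step 3:
                    B           C
  init       0.002572       1.198
  Δ          0.001058   -0.001587
  eq         0.003631       1.196
  solve Keq expr → x = -5.2914e-04; check Q = 1.2990e+05

Direction: reverse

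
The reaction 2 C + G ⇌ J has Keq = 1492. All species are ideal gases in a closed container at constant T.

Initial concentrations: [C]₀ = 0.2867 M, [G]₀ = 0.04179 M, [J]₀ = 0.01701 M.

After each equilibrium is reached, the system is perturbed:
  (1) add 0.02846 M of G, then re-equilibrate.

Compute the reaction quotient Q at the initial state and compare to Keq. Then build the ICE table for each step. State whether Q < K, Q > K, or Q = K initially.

Q₀ = 4.952; Q < K (proceeds forward)

Q₀ = 4.952 vs Keq = 1492 ⇒ Q<K, forward
Step 1:
                    C           G           J
  I            0.2867     0.04179     0.01701
  C          -0.08173    -0.04087     0.04087
  E             0.205  9.2335e-04     0.05788
  solve Keq expr → x = 0.04087; check Q = 1492
Then add 0.02846 M of G.
Step 2:
                    C           G           J
  I             0.205     0.02938     0.05788
  C          -0.05379     -0.0269      0.0269
  E            0.1512    0.002486     0.08477
  solve Keq expr → x = 0.0269; check Q = 1492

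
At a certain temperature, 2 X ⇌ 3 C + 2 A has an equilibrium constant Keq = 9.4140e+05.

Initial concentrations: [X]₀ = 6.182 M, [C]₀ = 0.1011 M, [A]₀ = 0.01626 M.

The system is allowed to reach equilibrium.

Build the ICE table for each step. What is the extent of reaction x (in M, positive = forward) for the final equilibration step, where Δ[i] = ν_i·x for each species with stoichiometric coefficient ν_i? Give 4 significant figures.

x = 3.005 M

Q₀ = 7.1489e-09 vs Keq = 9.4140e+05 ⇒ Q<K, forward
Step 1:
                    X           C           A
  init          6.182      0.1011     0.01626
  Δ            -6.011       9.016       6.011
  eq            0.171       9.118       6.027
  solve Keq expr → x = 3.005; check Q = 9.4140e+05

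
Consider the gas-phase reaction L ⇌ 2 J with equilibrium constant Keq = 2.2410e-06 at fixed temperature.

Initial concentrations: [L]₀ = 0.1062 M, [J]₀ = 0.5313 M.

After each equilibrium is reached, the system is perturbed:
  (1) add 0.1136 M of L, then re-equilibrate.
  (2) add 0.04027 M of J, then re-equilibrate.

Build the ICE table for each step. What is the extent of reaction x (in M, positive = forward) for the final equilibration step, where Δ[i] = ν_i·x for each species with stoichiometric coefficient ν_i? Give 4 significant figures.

Q₀ = 2.658 vs Keq = 2.2410e-06 ⇒ Q>K, reverse
Step 1:
                   L          J
  Initial     0.1062     0.5313
  Change      0.2652    -0.5304
  Equil       0.3714 9.1230e-04
  solve Keq expr → x = -0.2652; check Q = 2.2410e-06
Then add 0.1136 M of L.
Step 2:
                   L          J
  Initial      0.485 9.1230e-04
  Change  -6.5080e-05 1.3016e-04
  Equil       0.4849   0.001042
  solve Keq expr → x = 6.5080e-05; check Q = 2.2410e-06
Then add 0.04027 M of J.
Step 3:
                   L          J
  Initial     0.4849    0.04131
  Change     0.02012   -0.04025
  Equil       0.5051   0.001064
  solve Keq expr → x = -0.02012; check Q = 2.2410e-06

x = -0.02012 M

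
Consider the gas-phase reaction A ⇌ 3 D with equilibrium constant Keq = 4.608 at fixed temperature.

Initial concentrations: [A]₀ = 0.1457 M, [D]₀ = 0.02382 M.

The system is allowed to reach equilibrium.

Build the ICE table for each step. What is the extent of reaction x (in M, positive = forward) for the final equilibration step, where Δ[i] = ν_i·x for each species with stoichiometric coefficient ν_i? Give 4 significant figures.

Q₀ = 9.2761e-05 vs Keq = 4.608 ⇒ Q<K, forward
Step 1:
                    A           D
  I            0.1457     0.02382
  C           -0.1302      0.3907
  E           0.01546      0.4145
  solve Keq expr → x = 0.1302; check Q = 4.608

x = 0.1302 M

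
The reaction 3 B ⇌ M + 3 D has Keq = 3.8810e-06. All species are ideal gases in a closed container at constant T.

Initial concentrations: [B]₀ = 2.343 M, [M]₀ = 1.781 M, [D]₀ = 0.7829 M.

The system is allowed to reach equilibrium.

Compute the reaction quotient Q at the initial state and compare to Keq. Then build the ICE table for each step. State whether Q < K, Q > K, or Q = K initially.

Q₀ = 0.06645 vs Keq = 3.8810e-06 ⇒ Q>K, reverse
Step 1:
                    B           M           D
  I             2.343       1.781      0.7829
  C            0.7409      -0.247     -0.7409
  E             3.084       1.534     0.04202
  solve Keq expr → x = -0.247; check Q = 3.8810e-06

Q₀ = 0.06645; Q > K (proceeds reverse)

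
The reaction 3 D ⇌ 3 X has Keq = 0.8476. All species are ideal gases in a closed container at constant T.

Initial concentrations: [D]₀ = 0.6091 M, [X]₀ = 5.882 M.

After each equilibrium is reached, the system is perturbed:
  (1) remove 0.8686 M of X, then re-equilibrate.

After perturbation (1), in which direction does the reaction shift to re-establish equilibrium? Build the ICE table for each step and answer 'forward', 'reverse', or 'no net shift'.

Direction: forward

Q₀ = 900.6 vs Keq = 0.8476 ⇒ Q>K, reverse
Step 1:
                  D         X
  I          0.6091     5.882
  C           2.726    -2.726
  E           3.335     3.156
  solve Keq expr → x = -0.9086; check Q = 0.8476
Then remove 0.8686 M of X.
Step 2:
                  D         X
  I           3.335     2.288
  C         -0.4463    0.4463
  E           2.889     2.734
  solve Keq expr → x = 0.1488; check Q = 0.8476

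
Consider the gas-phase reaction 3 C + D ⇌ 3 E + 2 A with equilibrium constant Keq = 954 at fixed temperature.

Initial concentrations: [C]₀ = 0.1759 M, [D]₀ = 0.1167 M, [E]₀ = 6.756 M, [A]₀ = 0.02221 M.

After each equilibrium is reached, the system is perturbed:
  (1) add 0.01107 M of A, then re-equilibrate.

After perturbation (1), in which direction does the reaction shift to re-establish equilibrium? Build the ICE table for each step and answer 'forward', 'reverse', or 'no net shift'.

Q₀ = 239.5 vs Keq = 954 ⇒ Q<K, forward
Step 1:
                    C           D           E           A
  I            0.1759      0.1167       6.756     0.02221
  C           -0.0202   -0.006733      0.0202     0.01347
  E            0.1557        0.11       6.776     0.03568
  solve Keq expr → x = 0.006733; check Q = 954
Then add 0.01107 M of A.
Step 2:
                    C           D           E           A
  I            0.1557        0.11       6.776     0.04675
  C           0.01021    0.003405    -0.01021   -0.006809
  E            0.1659      0.1134       6.766     0.03994
  solve Keq expr → x = -0.003405; check Q = 954

Direction: reverse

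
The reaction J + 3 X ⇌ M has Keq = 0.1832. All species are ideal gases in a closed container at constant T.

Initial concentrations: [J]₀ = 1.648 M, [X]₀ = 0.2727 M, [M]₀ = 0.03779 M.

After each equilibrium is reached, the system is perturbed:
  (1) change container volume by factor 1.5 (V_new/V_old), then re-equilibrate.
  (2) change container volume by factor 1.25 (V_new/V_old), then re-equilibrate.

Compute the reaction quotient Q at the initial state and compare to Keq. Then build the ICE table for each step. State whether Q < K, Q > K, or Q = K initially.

Q₀ = 1.131 vs Keq = 0.1832 ⇒ Q>K, reverse
Step 1:
                    J           X           M
  I             1.648      0.2727     0.03779
  C           0.02493     0.07479    -0.02493
  E             1.673      0.3475     0.01286
  solve Keq expr → x = -0.02493; check Q = 0.1832
Then change container volume by factor 1.5 (V_new/V_old).
Step 2:
                    J           X           M
  I             1.115      0.2317    0.008573
  C          0.005442     0.01633   -0.005442
  E             1.121       0.248    0.003131
  solve Keq expr → x = -0.005442; check Q = 0.1832
Then change container volume by factor 1.25 (V_new/V_old).
Step 3:
                    J           X           M
  I            0.8966      0.1984    0.002505
  C          0.001152    0.003457   -0.001152
  E            0.8977      0.2018    0.001353
  solve Keq expr → x = -0.001152; check Q = 0.1832

Q₀ = 1.131; Q > K (proceeds reverse)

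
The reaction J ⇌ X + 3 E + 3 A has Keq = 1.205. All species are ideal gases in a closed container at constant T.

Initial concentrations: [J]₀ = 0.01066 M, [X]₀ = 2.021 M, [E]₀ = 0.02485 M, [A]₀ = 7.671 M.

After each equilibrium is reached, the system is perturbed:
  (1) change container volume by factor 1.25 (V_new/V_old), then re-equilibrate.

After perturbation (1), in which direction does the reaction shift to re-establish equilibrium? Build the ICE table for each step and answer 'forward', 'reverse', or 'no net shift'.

Q₀ = 1.313 vs Keq = 1.205 ⇒ Q>K, reverse
Step 1:
                  J         X         E         A
  Initial   0.01066     2.021   0.02485     7.671
  Change  1.8660e-04 -1.8660e-04 -5.5980e-04 -5.5980e-04
  Equil     0.01085     2.021   0.02429      7.67
  solve Keq expr → x = -1.8660e-04; check Q = 1.205
Then change container volume by factor 1.25 (V_new/V_old).
Step 2:
                  J         X         E         A
  Initial  0.008677     1.617   0.01943     6.136
  Change  -0.002529  0.002529  0.007588  0.007588
  Equil    0.006148     1.619   0.02702     6.144
  solve Keq expr → x = 0.002529; check Q = 1.205

Direction: forward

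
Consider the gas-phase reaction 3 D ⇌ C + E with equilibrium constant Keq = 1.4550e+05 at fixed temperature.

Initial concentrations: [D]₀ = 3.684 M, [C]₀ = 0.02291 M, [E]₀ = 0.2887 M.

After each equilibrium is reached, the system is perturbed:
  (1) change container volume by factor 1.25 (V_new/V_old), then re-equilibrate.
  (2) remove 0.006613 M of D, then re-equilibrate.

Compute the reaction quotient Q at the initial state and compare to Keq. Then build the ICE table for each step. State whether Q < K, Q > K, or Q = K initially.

Q₀ = 1.3229e-04; Q < K (proceeds forward)

Q₀ = 1.3229e-04 vs Keq = 1.4550e+05 ⇒ Q<K, forward
Step 1:
                  D         C         E
  I           3.684   0.02291    0.2887
  C          -3.661      1.22      1.22
  E         0.02345     1.243     1.509
  solve Keq expr → x = 1.22; check Q = 1.4550e+05
Then change container volume by factor 1.25 (V_new/V_old).
Step 2:
                  D         C         E
  I         0.01876    0.9945     1.207
  C        0.001443 -4.8084e-04 -4.8084e-04
  E          0.0202     0.994     1.207
  solve Keq expr → x = -4.8084e-04; check Q = 1.4550e+05
Then remove 0.006613 M of D.
Step 3:
                  D         C         E
  I         0.01359     0.994     1.207
  C        0.006586 -0.002195 -0.002195
  E         0.02017    0.9918     1.204
  solve Keq expr → x = -0.002195; check Q = 1.4550e+05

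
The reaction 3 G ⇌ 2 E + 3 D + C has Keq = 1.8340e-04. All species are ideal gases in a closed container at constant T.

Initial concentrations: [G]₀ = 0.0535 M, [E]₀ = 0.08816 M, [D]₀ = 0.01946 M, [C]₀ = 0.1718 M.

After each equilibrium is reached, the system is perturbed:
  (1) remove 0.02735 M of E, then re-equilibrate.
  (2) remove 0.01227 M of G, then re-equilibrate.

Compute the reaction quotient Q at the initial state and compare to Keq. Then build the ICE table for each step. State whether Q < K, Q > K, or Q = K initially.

Q₀ = 6.4259e-05 vs Keq = 1.8340e-04 ⇒ Q<K, forward
Step 1:
                    G           E           D           C
  Initial      0.0535     0.08816     0.01946      0.1718
  Change    -0.004923    0.003282    0.004923    0.001641
  Equil       0.04858     0.09144     0.02438      0.1734
  solve Keq expr → x = 0.001641; check Q = 1.8340e-04
Then remove 0.02735 M of E.
Step 2:
                    G           E           D           C
  Initial     0.04858     0.06409     0.02438      0.1734
  Change     -0.00353    0.002353     0.00353    0.001177
  Equil       0.04505     0.06645     0.02791      0.1746
  solve Keq expr → x = 0.001177; check Q = 1.8340e-04
Then remove 0.01227 M of G.
Step 3:
                    G           E           D           C
  Initial     0.03278     0.06645     0.02791      0.1746
  Change     0.004238   -0.002826   -0.004238   -0.001413
  Equil       0.03702     0.06362     0.02367      0.1732
  solve Keq expr → x = -0.001413; check Q = 1.8340e-04

Q₀ = 6.4259e-05; Q < K (proceeds forward)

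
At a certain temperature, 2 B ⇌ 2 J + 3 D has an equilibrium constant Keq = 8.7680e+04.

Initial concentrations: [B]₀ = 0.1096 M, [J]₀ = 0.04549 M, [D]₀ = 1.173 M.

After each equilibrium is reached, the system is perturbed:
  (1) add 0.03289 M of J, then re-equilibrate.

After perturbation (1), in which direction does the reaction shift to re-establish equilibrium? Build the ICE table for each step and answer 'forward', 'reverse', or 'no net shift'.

Direction: reverse

Q₀ = 0.278 vs Keq = 8.7680e+04 ⇒ Q<K, forward
Step 1:
                    B           J           D
  I            0.1096     0.04549       1.173
  C           -0.1088      0.1088      0.1632
  E        8.0478e-04      0.1543       1.336
  solve Keq expr → x = 0.0544; check Q = 8.7680e+04
Then add 0.03289 M of J.
Step 2:
                    B           J           D
  I        8.0478e-04      0.1872       1.336
  C        1.7039e-04 -1.7039e-04 -2.5559e-04
  E        9.7517e-04       0.187       1.336
  solve Keq expr → x = -8.5196e-05; check Q = 8.7680e+04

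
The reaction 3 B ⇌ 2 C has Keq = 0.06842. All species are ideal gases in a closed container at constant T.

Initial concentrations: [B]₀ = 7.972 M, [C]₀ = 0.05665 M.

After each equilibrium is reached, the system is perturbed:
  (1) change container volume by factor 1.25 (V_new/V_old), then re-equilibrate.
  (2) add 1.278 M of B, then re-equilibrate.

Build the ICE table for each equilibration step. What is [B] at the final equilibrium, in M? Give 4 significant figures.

Q₀ = 6.3343e-06 vs Keq = 0.06842 ⇒ Q<K, forward
Step 1:
                    B           C
  init          7.972     0.05665
  Δ            -3.556       2.371
  eq            4.416       2.427
  solve Keq expr → x = 1.185; check Q = 0.06842
Then change container volume by factor 1.25 (V_new/V_old).
Step 2:
                    B           C
  init          3.533       1.942
  Δ            0.1452    -0.09682
  eq            3.678       1.845
  solve Keq expr → x = -0.04841; check Q = 0.06842
Then add 1.278 M of B.
Step 3:
                    B           C
  init          4.956       1.845
  Δ           -0.6898      0.4599
  eq            4.266       2.305
  solve Keq expr → x = 0.2299; check Q = 0.06842

[B]_eq = 4.266 M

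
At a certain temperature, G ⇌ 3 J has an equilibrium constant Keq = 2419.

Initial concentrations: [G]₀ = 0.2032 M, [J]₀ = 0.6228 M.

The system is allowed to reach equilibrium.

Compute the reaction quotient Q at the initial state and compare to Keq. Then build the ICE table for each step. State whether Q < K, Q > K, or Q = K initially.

Q₀ = 1.189; Q < K (proceeds forward)

Q₀ = 1.189 vs Keq = 2419 ⇒ Q<K, forward
Step 1:
                    G           J
  I            0.2032      0.6228
  C           -0.2024      0.6073
  E        7.6944e-04        1.23
  solve Keq expr → x = 0.2024; check Q = 2419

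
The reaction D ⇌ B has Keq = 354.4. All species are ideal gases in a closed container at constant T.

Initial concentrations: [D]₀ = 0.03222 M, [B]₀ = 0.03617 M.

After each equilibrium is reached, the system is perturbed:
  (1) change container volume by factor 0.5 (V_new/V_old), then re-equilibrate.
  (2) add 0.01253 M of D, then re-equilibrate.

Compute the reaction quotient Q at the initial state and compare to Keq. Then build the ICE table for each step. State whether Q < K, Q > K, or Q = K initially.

Q₀ = 1.123; Q < K (proceeds forward)

Q₀ = 1.123 vs Keq = 354.4 ⇒ Q<K, forward
Step 1:
                  D         B
  Initial   0.03222   0.03617
  Change   -0.03203   0.03203
  Equil   1.9243e-04    0.0682
  solve Keq expr → x = 0.03203; check Q = 354.4
Then change container volume by factor 0.5 (V_new/V_old).
Step 2:
                  D         B
  Initial 3.8486e-04    0.1364
  Change          0         0
  Equil   3.8486e-04    0.1364
  solve Keq expr → x = 0; check Q = 354.4
Then add 0.01253 M of D.
Step 3:
                  D         B
  Initial   0.01291    0.1364
  Change   -0.01249   0.01249
  Equil   4.2012e-04    0.1489
  solve Keq expr → x = 0.01249; check Q = 354.4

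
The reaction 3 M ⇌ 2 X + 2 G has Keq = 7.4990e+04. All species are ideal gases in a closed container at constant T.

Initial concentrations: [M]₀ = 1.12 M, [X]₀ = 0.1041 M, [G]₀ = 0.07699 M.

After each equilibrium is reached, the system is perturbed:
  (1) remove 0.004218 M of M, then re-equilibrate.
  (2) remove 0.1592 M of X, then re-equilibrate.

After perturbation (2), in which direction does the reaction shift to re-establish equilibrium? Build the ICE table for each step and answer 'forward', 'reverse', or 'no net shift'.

Direction: forward

Q₀ = 4.5721e-05 vs Keq = 7.4990e+04 ⇒ Q<K, forward
Step 1:
                   M          X          G
  init          1.12     0.1041    0.07699
  Δ           -1.102     0.7344     0.7344
  eq         0.01834     0.8385     0.8114
  solve Keq expr → x = 0.3672; check Q = 7.4990e+04
Then remove 0.004218 M of M.
Step 2:
                   M          X          G
  init       0.01413     0.8385     0.8114
  Δ         0.004136  -0.002758  -0.002758
  eq         0.01826     0.8358     0.8087
  solve Keq expr → x = -0.001379; check Q = 7.4990e+04
Then remove 0.1592 M of X.
Step 3:
                   M          X          G
  init       0.01826     0.6766     0.8087
  Δ        -0.002355    0.00157    0.00157
  eq         0.01591     0.6781     0.8102
  solve Keq expr → x = 7.8492e-04; check Q = 7.4990e+04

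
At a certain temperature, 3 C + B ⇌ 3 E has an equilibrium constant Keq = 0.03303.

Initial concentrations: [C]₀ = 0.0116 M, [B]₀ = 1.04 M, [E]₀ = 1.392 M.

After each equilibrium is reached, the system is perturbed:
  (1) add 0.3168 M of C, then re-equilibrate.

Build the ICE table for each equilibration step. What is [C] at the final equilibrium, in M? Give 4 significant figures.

[C]_eq = 1.27 M

Q₀ = 1.6615e+06 vs Keq = 0.03303 ⇒ Q>K, reverse
Step 1:
                  C         B         E
  I          0.0116      1.04     1.392
  C           1.023    0.3408    -1.023
  E           1.034     1.381    0.3695
  solve Keq expr → x = -0.3408; check Q = 0.03303
Then add 0.3168 M of C.
Step 2:
                  C         B         E
  I           1.351     1.381    0.3695
  C         -0.0812  -0.02707    0.0812
  E            1.27     1.354    0.4507
  solve Keq expr → x = 0.02707; check Q = 0.03303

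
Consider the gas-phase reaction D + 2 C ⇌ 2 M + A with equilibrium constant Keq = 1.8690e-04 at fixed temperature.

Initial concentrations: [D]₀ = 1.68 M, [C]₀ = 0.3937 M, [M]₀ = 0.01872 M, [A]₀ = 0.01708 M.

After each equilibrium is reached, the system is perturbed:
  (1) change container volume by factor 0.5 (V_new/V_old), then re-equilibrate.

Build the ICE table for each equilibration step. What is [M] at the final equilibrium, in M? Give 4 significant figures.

[M]_eq = 0.07933 M

Q₀ = 2.2986e-05 vs Keq = 1.8690e-04 ⇒ Q<K, forward
Step 1:
                    D           C           M           A
  init           1.68      0.3937     0.01872     0.01708
  Δ          -0.01047    -0.02095     0.02095     0.01047
  eq             1.67      0.3728     0.03967     0.02755
  solve Keq expr → x = 0.01047; check Q = 1.8690e-04
Then change container volume by factor 0.5 (V_new/V_old).
Step 2:
                    D           C           M           A
  init          3.339      0.7455     0.07933     0.05511
  Δ                 0           0           0           0
  eq            3.339      0.7455     0.07933     0.05511
  solve Keq expr → x = 0; check Q = 1.8690e-04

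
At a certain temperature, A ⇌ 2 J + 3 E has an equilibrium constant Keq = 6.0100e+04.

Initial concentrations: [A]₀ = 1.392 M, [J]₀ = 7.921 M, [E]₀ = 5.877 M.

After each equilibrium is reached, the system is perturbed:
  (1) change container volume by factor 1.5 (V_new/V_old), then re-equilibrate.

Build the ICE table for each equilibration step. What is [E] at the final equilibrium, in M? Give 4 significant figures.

[E]_eq = 6.165 M

Q₀ = 9149 vs Keq = 6.0100e+04 ⇒ Q<K, forward
Step 1:
                   A          J          E
  I            1.392      7.921      5.877
  C          -0.6804      1.361      2.041
  E           0.7116      9.282      7.918
  solve Keq expr → x = 0.6804; check Q = 6.0100e+04
Then change container volume by factor 1.5 (V_new/V_old).
Step 2:
                   A          J          E
  I           0.4744      6.188      5.279
  C          -0.2953     0.5906     0.8859
  E           0.1791      6.778      6.165
  solve Keq expr → x = 0.2953; check Q = 6.0100e+04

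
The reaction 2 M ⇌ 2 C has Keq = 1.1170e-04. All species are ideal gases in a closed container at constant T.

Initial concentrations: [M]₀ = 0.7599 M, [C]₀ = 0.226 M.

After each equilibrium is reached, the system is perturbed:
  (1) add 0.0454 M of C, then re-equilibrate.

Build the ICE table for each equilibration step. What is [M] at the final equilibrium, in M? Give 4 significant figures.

Q₀ = 0.08845 vs Keq = 1.1170e-04 ⇒ Q>K, reverse
Step 1:
                  M         C
  Initial    0.7599     0.226
  Change     0.2157   -0.2157
  Equil      0.9756   0.01031
  solve Keq expr → x = -0.1078; check Q = 1.1170e-04
Then add 0.0454 M of C.
Step 2:
                  M         C
  Initial    0.9756   0.05571
  Change    0.04493  -0.04493
  Equil       1.021   0.01079
  solve Keq expr → x = -0.02246; check Q = 1.1170e-04

[M]_eq = 1.021 M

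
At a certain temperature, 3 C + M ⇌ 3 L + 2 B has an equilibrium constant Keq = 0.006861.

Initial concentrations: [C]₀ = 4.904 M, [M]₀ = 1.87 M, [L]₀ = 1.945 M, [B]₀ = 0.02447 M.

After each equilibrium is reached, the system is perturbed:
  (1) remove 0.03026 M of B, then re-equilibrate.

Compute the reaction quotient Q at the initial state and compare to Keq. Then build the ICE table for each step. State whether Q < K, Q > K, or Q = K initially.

Q₀ = 1.9977e-05; Q < K (proceeds forward)

Q₀ = 1.9977e-05 vs Keq = 0.006861 ⇒ Q<K, forward
Step 1:
                    C           M           L           B
  Initial       4.904        1.87       1.945     0.02447
  Change      -0.3994     -0.1331      0.3994      0.2663
  Equil         4.505       1.737       2.344      0.2907
  solve Keq expr → x = 0.1331; check Q = 0.006861
Then remove 0.03026 M of B.
Step 2:
                    C           M           L           B
  Initial       4.505       1.737       2.344      0.2605
  Change     -0.03115    -0.01038     0.03115     0.02076
  Equil         4.473       1.726       2.376      0.2812
  solve Keq expr → x = 0.01038; check Q = 0.006861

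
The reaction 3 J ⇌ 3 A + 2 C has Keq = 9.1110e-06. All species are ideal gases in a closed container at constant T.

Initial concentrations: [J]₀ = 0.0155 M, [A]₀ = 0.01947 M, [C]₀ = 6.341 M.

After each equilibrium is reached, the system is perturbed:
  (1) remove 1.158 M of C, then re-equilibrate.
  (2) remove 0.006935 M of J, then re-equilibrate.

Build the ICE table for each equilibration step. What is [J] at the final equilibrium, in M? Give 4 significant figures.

[J]_eq = 0.02784 M

Q₀ = 79.69 vs Keq = 9.1110e-06 ⇒ Q>K, reverse
Step 1:
                   J          A          C
  Initial     0.0155    0.01947      6.341
  Change     0.01926   -0.01926   -0.01284
  Equil      0.03476 2.1219e-04      6.328
  solve Keq expr → x = -0.006419; check Q = 9.1110e-06
Then remove 1.158 M of C.
Step 2:
                   J          A          C
  Initial    0.03476 2.1219e-04       5.17
  Change  -3.0392e-05 3.0392e-05 2.0262e-05
  Equil      0.03473 2.4258e-04       5.17
  solve Keq expr → x = 1.0131e-05; check Q = 9.1110e-06
Then remove 0.006935 M of J.
Step 3:
                   J          A          C
  Initial    0.02779 2.4258e-04       5.17
  Change  4.8106e-05 -4.8106e-05 -3.2071e-05
  Equil      0.02784 1.9448e-04       5.17
  solve Keq expr → x = -1.6035e-05; check Q = 9.1110e-06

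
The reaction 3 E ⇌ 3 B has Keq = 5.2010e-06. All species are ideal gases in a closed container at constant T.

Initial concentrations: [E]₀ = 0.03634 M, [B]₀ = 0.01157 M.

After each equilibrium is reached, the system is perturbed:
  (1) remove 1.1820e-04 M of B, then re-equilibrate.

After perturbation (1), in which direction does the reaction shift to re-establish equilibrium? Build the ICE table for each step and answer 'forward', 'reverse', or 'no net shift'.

Q₀ = 0.03227 vs Keq = 5.2010e-06 ⇒ Q>K, reverse
Step 1:
                   E          B
  Initial    0.03634    0.01157
  Change     0.01075   -0.01075
  Equil      0.04709 8.1595e-04
  solve Keq expr → x = -0.003585; check Q = 5.2010e-06
Then remove 1.1820e-04 M of B.
Step 2:
                   E          B
  Initial    0.04709 6.9775e-04
  Change  -1.1619e-04 1.1619e-04
  Equil      0.04698 8.1393e-04
  solve Keq expr → x = 3.8729e-05; check Q = 5.2010e-06

Direction: forward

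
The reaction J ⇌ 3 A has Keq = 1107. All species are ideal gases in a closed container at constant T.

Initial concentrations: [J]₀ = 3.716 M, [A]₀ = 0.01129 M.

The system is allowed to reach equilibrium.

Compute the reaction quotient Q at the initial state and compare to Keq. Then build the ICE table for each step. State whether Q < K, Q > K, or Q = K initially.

Q₀ = 3.8726e-07 vs Keq = 1107 ⇒ Q<K, forward
Step 1:
                    J           A
  Initial       3.716     0.01129
  Change       -3.033       9.099
  Equil         0.683        9.11
  solve Keq expr → x = 3.033; check Q = 1107

Q₀ = 3.8726e-07; Q < K (proceeds forward)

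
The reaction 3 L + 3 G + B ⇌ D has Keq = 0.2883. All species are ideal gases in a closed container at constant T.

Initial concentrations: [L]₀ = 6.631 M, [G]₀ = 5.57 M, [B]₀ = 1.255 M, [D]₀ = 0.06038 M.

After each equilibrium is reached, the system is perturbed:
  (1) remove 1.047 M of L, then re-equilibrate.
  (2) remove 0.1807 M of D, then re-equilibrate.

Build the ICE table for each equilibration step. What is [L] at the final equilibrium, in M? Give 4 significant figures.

[L]_eq = 1.998 M

Q₀ = 9.5488e-07 vs Keq = 0.2883 ⇒ Q<K, forward
Step 1:
                  L         G         B         D
  I           6.631      5.57     1.255   0.06038
  C          -3.686    -3.686    -1.229     1.229
  E           2.945     1.884   0.02621     1.289
  solve Keq expr → x = 1.229; check Q = 0.2883
Then remove 1.047 M of L.
Step 2:
                  L         G         B         D
  I           1.898     1.884   0.02621     1.289
  C          0.1189    0.1189   0.03962  -0.03962
  E           2.016     2.002   0.06583      1.25
  solve Keq expr → x = -0.03962; check Q = 0.2883
Then remove 0.1807 M of D.
Step 3:
                  L         G         B         D
  I           2.016     2.002   0.06583     1.069
  C        -0.01812  -0.01812 -0.006039  0.006039
  E           1.998     1.984   0.05979     1.075
  solve Keq expr → x = 0.006039; check Q = 0.2883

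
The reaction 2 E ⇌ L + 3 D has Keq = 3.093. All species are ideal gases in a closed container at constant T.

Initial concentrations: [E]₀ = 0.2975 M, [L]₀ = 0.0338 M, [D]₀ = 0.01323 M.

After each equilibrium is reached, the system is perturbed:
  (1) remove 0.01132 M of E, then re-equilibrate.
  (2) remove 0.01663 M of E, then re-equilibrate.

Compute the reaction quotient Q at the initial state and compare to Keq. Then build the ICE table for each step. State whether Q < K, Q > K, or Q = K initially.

Q₀ = 8.8435e-07; Q < K (proceeds forward)

Q₀ = 8.8435e-07 vs Keq = 3.093 ⇒ Q<K, forward
Step 1:
                  E         L         D
  I          0.2975    0.0338   0.01323
  C         -0.2448    0.1224    0.3672
  E         0.05272    0.1562    0.3804
  solve Keq expr → x = 0.1224; check Q = 3.093
Then remove 0.01132 M of E.
Step 2:
                  E         L         D
  I          0.0414    0.1562    0.3804
  C        0.008143 -0.004071  -0.01221
  E         0.04954    0.1521    0.3682
  solve Keq expr → x = -0.004071; check Q = 3.093
Then remove 0.01663 M of E.
Step 3:
                  E         L         D
  I         0.03291    0.1521    0.3682
  C         0.01209 -0.006046  -0.01814
  E         0.04501    0.1461      0.35
  solve Keq expr → x = -0.006046; check Q = 3.093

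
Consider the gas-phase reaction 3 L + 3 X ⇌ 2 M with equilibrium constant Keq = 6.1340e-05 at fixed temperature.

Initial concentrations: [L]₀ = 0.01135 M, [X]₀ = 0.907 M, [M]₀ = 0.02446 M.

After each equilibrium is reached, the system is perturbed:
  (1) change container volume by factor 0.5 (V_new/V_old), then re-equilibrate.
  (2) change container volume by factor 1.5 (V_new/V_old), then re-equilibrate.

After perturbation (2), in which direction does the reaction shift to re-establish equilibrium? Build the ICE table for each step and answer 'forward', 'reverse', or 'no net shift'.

Q₀ = 548.4 vs Keq = 6.1340e-05 ⇒ Q>K, reverse
Step 1:
                   L          X          M
  Initial    0.01135      0.907    0.02446
  Change     0.03658    0.03658   -0.02438
  Equil      0.04793     0.9436 7.5320e-05
  solve Keq expr → x = -0.01219; check Q = 6.1340e-05
Then change container volume by factor 0.5 (V_new/V_old).
Step 2:
                   L          X          M
  Initial    0.09585      1.887 1.5064e-04
  Change  -6.6797e-04 -6.6797e-04 4.4531e-04
  Equil      0.09519      1.886 5.9595e-04
  solve Keq expr → x = 2.2266e-04; check Q = 6.1340e-05
Then change container volume by factor 1.5 (V_new/V_old).
Step 3:
                   L          X          M
  Initial    0.06346      1.258 3.9730e-04
  Change  3.2892e-04 3.2892e-04 -2.1928e-04
  Equil      0.06379      1.258 1.7802e-04
  solve Keq expr → x = -1.0964e-04; check Q = 6.1340e-05

Direction: reverse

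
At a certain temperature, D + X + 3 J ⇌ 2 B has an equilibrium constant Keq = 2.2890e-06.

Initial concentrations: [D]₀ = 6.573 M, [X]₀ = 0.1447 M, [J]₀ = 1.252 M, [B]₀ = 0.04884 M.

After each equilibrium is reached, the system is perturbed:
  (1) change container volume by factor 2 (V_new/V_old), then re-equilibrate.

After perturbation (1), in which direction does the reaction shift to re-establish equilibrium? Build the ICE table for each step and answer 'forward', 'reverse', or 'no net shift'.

Q₀ = 0.001278 vs Keq = 2.2890e-06 ⇒ Q>K, reverse
Step 1:
                    D           X           J           B
  I             6.573      0.1447       1.252     0.04884
  C           0.02321     0.02321     0.06963    -0.04642
  E             6.596      0.1679       1.322    0.002419
  solve Keq expr → x = -0.02321; check Q = 2.2890e-06
Then change container volume by factor 2 (V_new/V_old).
Step 2:
                    D           X           J           B
  I             3.298     0.08396      0.6608     0.00121
  C        3.8990e-04  3.8990e-04     0.00117 -7.7979e-04
  E             3.298     0.08435       0.662  4.2982e-04
  solve Keq expr → x = -3.8990e-04; check Q = 2.2890e-06

Direction: reverse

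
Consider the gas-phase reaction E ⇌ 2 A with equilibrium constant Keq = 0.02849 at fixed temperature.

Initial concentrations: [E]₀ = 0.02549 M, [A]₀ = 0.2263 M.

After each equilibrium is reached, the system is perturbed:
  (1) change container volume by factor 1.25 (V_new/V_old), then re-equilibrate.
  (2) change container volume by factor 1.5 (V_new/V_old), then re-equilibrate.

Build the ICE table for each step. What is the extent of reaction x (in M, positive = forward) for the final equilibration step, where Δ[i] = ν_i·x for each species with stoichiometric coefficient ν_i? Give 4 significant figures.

Q₀ = 2.009 vs Keq = 0.02849 ⇒ Q>K, reverse
Step 1:
                    E           A
  Initial     0.02549      0.2263
  Change      0.08509     -0.1702
  Equil        0.1106     0.05613
  solve Keq expr → x = -0.08509; check Q = 0.02849
Then change container volume by factor 1.25 (V_new/V_old).
Step 2:
                    E           A
  Initial     0.08846      0.0449
  Change    -0.002319    0.004638
  Equil       0.08614     0.04954
  solve Keq expr → x = 0.002319; check Q = 0.02849
Then change container volume by factor 1.5 (V_new/V_old).
Step 3:
                    E           A
  Initial     0.05743     0.03303
  Change    -0.003149    0.006298
  Equil       0.05428     0.03932
  solve Keq expr → x = 0.003149; check Q = 0.02849

x = 0.003149 M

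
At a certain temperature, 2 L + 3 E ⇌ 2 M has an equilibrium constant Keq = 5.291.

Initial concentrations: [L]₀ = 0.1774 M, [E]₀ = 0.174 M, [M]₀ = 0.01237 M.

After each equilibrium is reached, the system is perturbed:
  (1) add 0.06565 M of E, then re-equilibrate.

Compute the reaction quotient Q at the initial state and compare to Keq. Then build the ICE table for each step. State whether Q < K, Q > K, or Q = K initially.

Q₀ = 0.923; Q < K (proceeds forward)

Q₀ = 0.923 vs Keq = 5.291 ⇒ Q<K, forward
Step 1:
                    L           E           M
  init         0.1774       0.174     0.01237
  Δ          -0.01137    -0.01706     0.01137
  eq            0.166      0.1569     0.02374
  solve Keq expr → x = 0.005687; check Q = 5.291
Then add 0.06565 M of E.
Step 2:
                    L           E           M
  init          0.166      0.2226     0.02374
  Δ          -0.01013    -0.01519     0.01013
  eq           0.1559      0.2074     0.03387
  solve Keq expr → x = 0.005064; check Q = 5.291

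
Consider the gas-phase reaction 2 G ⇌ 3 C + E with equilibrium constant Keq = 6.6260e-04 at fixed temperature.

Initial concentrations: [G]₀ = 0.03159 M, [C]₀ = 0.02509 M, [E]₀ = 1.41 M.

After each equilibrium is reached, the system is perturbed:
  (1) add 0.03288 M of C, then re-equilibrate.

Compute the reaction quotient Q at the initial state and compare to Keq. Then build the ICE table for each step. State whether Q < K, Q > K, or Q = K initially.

Q₀ = 0.02232; Q > K (proceeds reverse)

Q₀ = 0.02232 vs Keq = 6.6260e-04 ⇒ Q>K, reverse
Step 1:
                    G           C           E
  Initial     0.03159     0.02509        1.41
  Change      0.01045    -0.01568   -0.005226
  Equil       0.04204    0.009412       1.405
  solve Keq expr → x = -0.005226; check Q = 6.6260e-04
Then add 0.03288 M of C.
Step 2:
                    G           C           E
  Initial     0.04204     0.04229       1.405
  Change      0.02004    -0.03006    -0.01002
  Equil       0.06208     0.01223       1.395
  solve Keq expr → x = -0.01002; check Q = 6.6260e-04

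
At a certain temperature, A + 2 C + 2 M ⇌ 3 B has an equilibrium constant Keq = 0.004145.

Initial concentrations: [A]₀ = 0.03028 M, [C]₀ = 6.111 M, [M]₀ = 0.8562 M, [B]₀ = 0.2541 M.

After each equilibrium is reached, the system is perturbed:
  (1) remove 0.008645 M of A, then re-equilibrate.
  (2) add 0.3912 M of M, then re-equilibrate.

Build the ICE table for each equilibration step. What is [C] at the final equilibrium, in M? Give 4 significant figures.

[C]_eq = 6.14 M

Q₀ = 0.01979 vs Keq = 0.004145 ⇒ Q>K, reverse
Step 1:
                   A          C          M          B
  init       0.03028      6.111     0.8562     0.2541
  Δ          0.02201    0.04401    0.04401   -0.06602
  eq         0.05229      6.155     0.9002     0.1881
  solve Keq expr → x = -0.02201; check Q = 0.004145
Then remove 0.008645 M of A.
Step 2:
                   A          C          M          B
  init       0.04364      6.155     0.9002     0.1881
  Δ         0.002373   0.004745   0.004745  -0.007118
  eq         0.04601       6.16      0.905      0.181
  solve Keq expr → x = -0.002373; check Q = 0.004145
Then add 0.3912 M of M.
Step 3:
                   A          C          M          B
  init       0.04601       6.16      1.296      0.181
  Δ        -0.009673   -0.01935   -0.01935    0.02902
  eq         0.03634       6.14      1.277       0.21
  solve Keq expr → x = 0.009673; check Q = 0.004145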